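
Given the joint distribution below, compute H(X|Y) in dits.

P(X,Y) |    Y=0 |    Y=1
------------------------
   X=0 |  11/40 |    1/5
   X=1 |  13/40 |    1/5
0.3001 dits

Using the chain rule: H(X|Y) = H(X,Y) - H(Y)

First, compute H(X,Y) = 0.5924 dits

Marginal P(Y) = (3/5, 2/5)
H(Y) = 0.2923 dits

H(X|Y) = H(X,Y) - H(Y) = 0.5924 - 0.2923 = 0.3001 dits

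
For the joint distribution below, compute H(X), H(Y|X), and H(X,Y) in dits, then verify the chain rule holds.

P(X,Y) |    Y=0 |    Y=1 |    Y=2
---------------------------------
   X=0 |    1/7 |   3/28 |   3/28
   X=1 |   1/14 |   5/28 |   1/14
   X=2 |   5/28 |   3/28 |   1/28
H(X,Y) = 0.9152, H(X) = 0.4766, H(Y|X) = 0.4386 (all in dits)

Chain rule: H(X,Y) = H(X) + H(Y|X)

Left side — joint entropy directly:
H(X,Y) = -Σ p(x,y) log p(x,y) = 0.9152 dits

Right side — compute H(Y|X) from the conditional distributions:
P(X) = (5/14, 9/28, 9/28), so H(X) = 0.4766 dits
H(Y|X) = Σ_x P(X=x) · H(Y|X=x):
  P(Y|X=0) = (2/5, 3/10, 3/10), H(Y|X=0) = 0.4729, weight P(X=0) = 5/14
  P(Y|X=1) = (2/9, 5/9, 2/9), H(Y|X=1) = 0.4321, weight P(X=1) = 9/28
  P(Y|X=2) = (5/9, 1/3, 1/9), H(Y|X=2) = 0.4069, weight P(X=2) = 9/28
H(Y|X) = 0.4386 dits

H(X) + H(Y|X) = 0.4766 + 0.4386 = 0.9152 dits

Both sides equal 0.9152 dits. ✓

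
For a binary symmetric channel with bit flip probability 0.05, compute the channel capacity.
0.7136 bits

For a binary symmetric channel (BSC) with error probability p:
Capacity C = 1 - H(p) bits per symbol

where H(p) = -p log₂(p) - (1-p) log₂(1-p) is the binary entropy function.

H(0.05) = 0.2864 bits
C = 1 - 0.2864 = 0.7136 bits per symbol

This means we can reliably transmit up to 0.7136 bits of information per channel use.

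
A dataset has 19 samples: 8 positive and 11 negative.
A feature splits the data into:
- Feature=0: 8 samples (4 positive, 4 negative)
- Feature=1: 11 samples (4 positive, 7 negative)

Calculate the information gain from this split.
0.0134 bits

Information Gain = H(Y) - H(Y|Feature)

Before split:
P(positive) = 8/19 = 0.4211
H(Y) = 0.9819 bits

After split:
Feature=0: H = 1.0000 bits (weight = 8/19)
Feature=1: H = 0.9457 bits (weight = 11/19)
H(Y|Feature) = (8/19)×1.0000 + (11/19)×0.9457 = 0.9685 bits

Information Gain = 0.9819 - 0.9685 = 0.0134 bits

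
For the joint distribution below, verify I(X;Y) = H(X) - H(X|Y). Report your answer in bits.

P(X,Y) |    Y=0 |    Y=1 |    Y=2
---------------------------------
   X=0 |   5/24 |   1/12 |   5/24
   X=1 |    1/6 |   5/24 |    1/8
I(X;Y) = 0.0585 bits

Mutual information has multiple equivalent forms:
- I(X;Y) = H(X) - H(X|Y)
- I(X;Y) = H(Y) - H(Y|X)
- I(X;Y) = H(X) + H(Y) - H(X,Y)

Computing all quantities:
H(X) = 1.0000, H(Y) = 1.5774, H(X,Y) = 2.5190
H(X|Y) = 0.9415, H(Y|X) = 1.5190

Verification:
H(X) - H(X|Y) = 1.0000 - 0.9415 = 0.0585
H(Y) - H(Y|X) = 1.5774 - 1.5190 = 0.0585
H(X) + H(Y) - H(X,Y) = 1.0000 + 1.5774 - 2.5190 = 0.0585

All forms give I(X;Y) = 0.0585 bits. ✓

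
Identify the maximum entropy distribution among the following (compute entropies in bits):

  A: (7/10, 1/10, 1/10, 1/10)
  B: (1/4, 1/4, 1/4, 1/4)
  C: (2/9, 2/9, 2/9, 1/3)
B

For a discrete distribution over n outcomes, entropy is maximized by the uniform distribution.

Computing entropies:
H(A) = 1.3568 bits
H(B) = 2.0000 bits
H(C) = 1.9749 bits

The uniform distribution (where all probabilities equal 1/4) achieves the maximum entropy of log_2(4) = 2.0000 bits.

Distribution B has the highest entropy.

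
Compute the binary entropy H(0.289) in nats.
0.6013 nats

The binary entropy function is:
H(p) = -p log(p) - (1-p) log(1-p)

H(0.289) = -0.289 × log_e(0.289) - 0.711 × log_e(0.711)
H(0.289) = 0.6013 nats

Note: Binary entropy is maximized at p=0.5 (H=1 bit) and minimized at p=0 or p=1 (H=0).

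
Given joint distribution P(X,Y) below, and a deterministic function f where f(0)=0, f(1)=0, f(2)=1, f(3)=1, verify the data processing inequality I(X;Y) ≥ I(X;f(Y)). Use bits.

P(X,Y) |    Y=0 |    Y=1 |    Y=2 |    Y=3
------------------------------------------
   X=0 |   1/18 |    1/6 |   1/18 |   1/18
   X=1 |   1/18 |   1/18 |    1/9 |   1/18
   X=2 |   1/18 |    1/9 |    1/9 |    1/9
I(X;Y) = 0.0649, I(X;f(Y)) = 0.0410, inequality holds: 0.0649 ≥ 0.0410

Data Processing Inequality: For any Markov chain X → Y → Z, we have I(X;Y) ≥ I(X;Z).

Here Z = f(Y) is a deterministic function of Y, forming X → Y → Z.

Original I(X;Y) = 0.0649 bits

After applying f:
P(X,Z) where Z=f(Y):
- P(X,Z=0) = P(X,Y=0) + P(X,Y=1)
- P(X,Z=1) = P(X,Y=2) + P(X,Y=3)

I(X;Z) = I(X;f(Y)) = 0.0410 bits

Verification: 0.0649 ≥ 0.0410 ✓

Information cannot be created by processing; the function f can only lose information about X.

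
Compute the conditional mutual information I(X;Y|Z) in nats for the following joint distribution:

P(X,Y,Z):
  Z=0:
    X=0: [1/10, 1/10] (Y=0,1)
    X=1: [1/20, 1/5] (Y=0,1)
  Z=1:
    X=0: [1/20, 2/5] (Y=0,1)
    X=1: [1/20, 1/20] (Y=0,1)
0.0572 nats

Conditional mutual information: I(X;Y|Z) = H(X|Z) + H(Y|Z) - H(X,Y|Z)

H(Z) = 0.6881
H(X,Z) = 1.2580 → H(X|Z) = 0.5699
H(Y,Z) = 1.2353 → H(Y|Z) = 0.5472
H(X,Y,Z) = 1.7481 → H(X,Y|Z) = 1.0599

I(X;Y|Z) = 0.5699 + 0.5472 - 1.0599 = 0.0572 nats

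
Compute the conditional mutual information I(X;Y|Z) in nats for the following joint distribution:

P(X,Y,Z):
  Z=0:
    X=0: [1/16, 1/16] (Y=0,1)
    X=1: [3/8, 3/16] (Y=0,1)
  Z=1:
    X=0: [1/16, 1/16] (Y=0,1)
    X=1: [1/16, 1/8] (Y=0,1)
0.0103 nats

Conditional mutual information: I(X;Y|Z) = H(X|Z) + H(Y|Z) - H(X,Y|Z)

H(Z) = 0.6211
H(X,Z) = 1.1574 → H(X|Z) = 0.5363
H(Y,Z) = 1.2820 → H(Y|Z) = 0.6610
H(X,Y,Z) = 1.8080 → H(X,Y|Z) = 1.1870

I(X;Y|Z) = 0.5363 + 0.6610 - 1.1870 = 0.0103 nats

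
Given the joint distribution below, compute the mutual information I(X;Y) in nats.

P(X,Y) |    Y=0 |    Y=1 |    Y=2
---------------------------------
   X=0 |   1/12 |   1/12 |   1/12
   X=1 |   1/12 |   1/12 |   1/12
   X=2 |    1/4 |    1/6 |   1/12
0.0225 nats

Mutual information: I(X;Y) = H(X) + H(Y) - H(X,Y)

Marginals:
P(X) = (1/4, 1/4, 1/2), H(X) = 1.0397 nats
P(Y) = (5/12, 1/3, 1/4), H(Y) = 1.0776 nats

Joint entropy: H(X,Y) = 2.0947 nats

I(X;Y) = 1.0397 + 1.0776 - 2.0947 = 0.0225 nats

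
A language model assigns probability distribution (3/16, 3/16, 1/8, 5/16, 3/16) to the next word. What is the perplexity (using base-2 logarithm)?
4.7828

Perplexity is 2^H (or exp(H) for natural log).

First, H = -Σ p log p = 2.2579 bits
Perplexity = 2^2.2579 = 4.7828

Interpretation: The model's uncertainty is equivalent to choosing uniformly among 4.8 options.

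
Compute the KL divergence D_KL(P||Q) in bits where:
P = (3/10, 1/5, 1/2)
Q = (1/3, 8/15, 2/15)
0.6248 bits

KL divergence: D_KL(P||Q) = Σ p(x) log(p(x)/q(x))

Computing term by term:
  x=0: 3/10 × log_2[(3/10)/(1/3)] = 3/10 × -0.1520 = -0.0456
  x=1: 1/5 × log_2[(1/5)/(8/15)] = 1/5 × -1.4150 = -0.2830
  x=2: 1/2 × log_2[(1/2)/(2/15)] = 1/2 × 1.9069 = 0.9534

D_KL(P||Q) = 0.6248 bits

Note: KL divergence is always non-negative and equals 0 iff P = Q.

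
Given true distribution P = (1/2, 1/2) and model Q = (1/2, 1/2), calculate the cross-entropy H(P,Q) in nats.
0.6931 nats

Cross-entropy: H(P,Q) = -Σ p(x) log q(x)

Alternatively: H(P,Q) = H(P) + D_KL(P||Q)
H(P) = 0.6931 nats
D_KL(P||Q) = 0.0000 nats

H(P,Q) = 0.6931 + 0.0000 = 0.6931 nats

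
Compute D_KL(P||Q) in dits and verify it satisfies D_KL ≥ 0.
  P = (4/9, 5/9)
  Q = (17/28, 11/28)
0.0234 dits

KL divergence satisfies the Gibbs inequality: D_KL(P||Q) ≥ 0 for all distributions P, Q.

D_KL(P||Q) = Σ p(x) log(p(x)/q(x))
Term by term:
  x=0: 4/9 × log_10[(4/9)/(17/28)] = -0.0602
  x=1: 5/9 × log_10[(5/9)/(11/28)] = 0.0836
D_KL(P||Q) = 0.0234 dits

D_KL(P||Q) = 0.0234 ≥ 0 ✓

This non-negativity is a fundamental property: relative entropy cannot be negative because it measures how different Q is from P.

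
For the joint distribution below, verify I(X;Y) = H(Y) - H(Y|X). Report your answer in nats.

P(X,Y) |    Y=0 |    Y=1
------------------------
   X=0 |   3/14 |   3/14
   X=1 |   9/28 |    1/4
I(X;Y) = 0.0019 nats

Mutual information has multiple equivalent forms:
- I(X;Y) = H(X) - H(X|Y)
- I(X;Y) = H(Y) - H(Y|X)
- I(X;Y) = H(X) + H(Y) - H(X,Y)

Computing all quantities:
H(X) = 0.6829, H(Y) = 0.6906, H(X,Y) = 1.3716
H(X|Y) = 0.6810, H(Y|X) = 0.6887

Verification:
H(X) - H(X|Y) = 0.6829 - 0.6810 = 0.0019
H(Y) - H(Y|X) = 0.6906 - 0.6887 = 0.0019
H(X) + H(Y) - H(X,Y) = 0.6829 + 0.6906 - 1.3716 = 0.0019

All forms give I(X;Y) = 0.0019 nats. ✓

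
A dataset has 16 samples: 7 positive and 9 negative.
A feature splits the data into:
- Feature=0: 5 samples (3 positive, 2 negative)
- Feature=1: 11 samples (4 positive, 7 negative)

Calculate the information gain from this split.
0.0351 bits

Information Gain = H(Y) - H(Y|Feature)

Before split:
P(positive) = 7/16 = 0.4375
H(Y) = 0.9887 bits

After split:
Feature=0: H = 0.9710 bits (weight = 5/16)
Feature=1: H = 0.9457 bits (weight = 11/16)
H(Y|Feature) = (5/16)×0.9710 + (11/16)×0.9457 = 0.9536 bits

Information Gain = 0.9887 - 0.9536 = 0.0351 bits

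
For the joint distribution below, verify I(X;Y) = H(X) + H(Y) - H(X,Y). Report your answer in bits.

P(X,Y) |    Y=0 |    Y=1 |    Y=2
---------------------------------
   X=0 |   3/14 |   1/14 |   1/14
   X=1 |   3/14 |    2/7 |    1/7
I(X;Y) = 0.0571 bits

Mutual information has multiple equivalent forms:
- I(X;Y) = H(X) - H(X|Y)
- I(X;Y) = H(Y) - H(Y|X)
- I(X;Y) = H(X) + H(Y) - H(X,Y)

Computing all quantities:
H(X) = 0.9403, H(Y) = 1.5306, H(X,Y) = 2.4138
H(X|Y) = 0.8832, H(Y|X) = 1.4735

Verification:
H(X) - H(X|Y) = 0.9403 - 0.8832 = 0.0571
H(Y) - H(Y|X) = 1.5306 - 1.4735 = 0.0571
H(X) + H(Y) - H(X,Y) = 0.9403 + 1.5306 - 2.4138 = 0.0571

All forms give I(X;Y) = 0.0571 bits. ✓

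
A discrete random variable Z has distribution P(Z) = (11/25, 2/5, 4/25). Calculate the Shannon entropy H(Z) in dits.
0.4434 dits

Shannon entropy is H(X) = -Σ p(x) log p(x).

For P = (11/25, 2/5, 4/25):
H = -11/25 × log_10(11/25) -2/5 × log_10(2/5) -4/25 × log_10(4/25)
H = 0.4434 dits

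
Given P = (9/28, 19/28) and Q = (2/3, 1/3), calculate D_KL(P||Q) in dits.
0.1077 dits

KL divergence: D_KL(P||Q) = Σ p(x) log(p(x)/q(x))

Computing term by term:
  x=0: 9/28 × log_10[(9/28)/(2/3)] = 9/28 × -0.3168 = -0.1018
  x=1: 19/28 × log_10[(19/28)/(1/3)] = 19/28 × 0.3087 = 0.2095

D_KL(P||Q) = 0.1077 dits

Note: KL divergence is always non-negative and equals 0 iff P = Q.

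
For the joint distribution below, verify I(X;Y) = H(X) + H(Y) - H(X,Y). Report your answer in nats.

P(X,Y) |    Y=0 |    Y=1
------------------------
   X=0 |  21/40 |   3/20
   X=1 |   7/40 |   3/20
I(X;Y) = 0.0290 nats

Mutual information has multiple equivalent forms:
- I(X;Y) = H(X) - H(X|Y)
- I(X;Y) = H(Y) - H(Y|X)
- I(X;Y) = H(X) + H(Y) - H(X,Y)

Computing all quantities:
H(X) = 0.6306, H(Y) = 0.6109, H(X,Y) = 1.2124
H(X|Y) = 0.6016, H(Y|X) = 0.5819

Verification:
H(X) - H(X|Y) = 0.6306 - 0.6016 = 0.0290
H(Y) - H(Y|X) = 0.6109 - 0.5819 = 0.0290
H(X) + H(Y) - H(X,Y) = 0.6306 + 0.6109 - 1.2124 = 0.0290

All forms give I(X;Y) = 0.0290 nats. ✓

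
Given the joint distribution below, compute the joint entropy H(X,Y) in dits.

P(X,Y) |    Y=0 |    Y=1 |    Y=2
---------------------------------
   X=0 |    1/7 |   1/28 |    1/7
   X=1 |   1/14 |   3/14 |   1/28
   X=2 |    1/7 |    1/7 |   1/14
0.8934 dits

Joint entropy is H(X,Y) = -Σ_{x,y} p(x,y) log p(x,y).

Summing over all non-zero entries:
H(X,Y) = -[1/7·log_10(1/7) + 1/28·log_10(1/28) + 1/7·log_10(1/7) + 1/14·log_10(1/14) + 3/14·log_10(3/14) + 1/28·log_10(1/28) + 1/7·log_10(1/7) + 1/7·log_10(1/7) + 1/14·log_10(1/14)]
H(X,Y) = 0.8934 dits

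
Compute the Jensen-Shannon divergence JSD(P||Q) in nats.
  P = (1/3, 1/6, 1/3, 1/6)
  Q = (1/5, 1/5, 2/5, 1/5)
0.0115 nats

Jensen-Shannon divergence is:
JSD(P||Q) = 0.5 × D_KL(P||M) + 0.5 × D_KL(Q||M)
where M = 0.5 × (P + Q) is the mixture distribution.

M = 0.5 × (1/3, 1/6, 1/3, 1/6) + 0.5 × (1/5, 1/5, 2/5, 1/5) = (4/15, 0.183333, 11/30, 0.183333)

D_KL(P||M) = 0.0108 nats
D_KL(Q||M) = 0.0121 nats

JSD(P||Q) = 0.5 × 0.0108 + 0.5 × 0.0121 = 0.0115 nats

Unlike KL divergence, JSD is symmetric and bounded: 0 ≤ JSD ≤ log(2).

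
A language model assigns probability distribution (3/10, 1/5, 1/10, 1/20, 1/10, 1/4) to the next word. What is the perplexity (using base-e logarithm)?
5.1549

Perplexity is e^H (or exp(H) for natural log).

First, H = -Σ p log p = 1.6400 nats
Perplexity = e^1.6400 = 5.1549

Interpretation: The model's uncertainty is equivalent to choosing uniformly among 5.2 options.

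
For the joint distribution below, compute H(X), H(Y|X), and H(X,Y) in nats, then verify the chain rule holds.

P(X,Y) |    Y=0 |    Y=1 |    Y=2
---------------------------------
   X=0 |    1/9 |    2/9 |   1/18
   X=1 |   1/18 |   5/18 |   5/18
H(X,Y) = 1.6112, H(X) = 0.6682, H(Y|X) = 0.9429 (all in nats)

Chain rule: H(X,Y) = H(X) + H(Y|X)

Left side — joint entropy directly:
H(X,Y) = -Σ p(x,y) log p(x,y) = 1.6112 nats

Right side — compute H(Y|X) from the conditional distributions:
P(X) = (7/18, 11/18), so H(X) = 0.6682 nats
H(Y|X) = Σ_x P(X=x) · H(Y|X=x):
  P(Y|X=0) = (2/7, 4/7, 1/7), H(Y|X=0) = 0.9557, weight P(X=0) = 7/18
  P(Y|X=1) = (1/11, 5/11, 5/11), H(Y|X=1) = 0.9348, weight P(X=1) = 11/18
H(Y|X) = 0.9429 nats

H(X) + H(Y|X) = 0.6682 + 0.9429 = 1.6112 nats

Both sides equal 1.6112 nats. ✓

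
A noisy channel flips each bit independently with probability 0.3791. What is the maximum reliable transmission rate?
0.0426 bits

For a binary symmetric channel (BSC) with error probability p:
Capacity C = 1 - H(p) bits per symbol

where H(p) = -p log₂(p) - (1-p) log₂(1-p) is the binary entropy function.

H(0.3791) = 0.9574 bits
C = 1 - 0.9574 = 0.0426 bits per symbol

This means we can reliably transmit up to 0.0426 bits of information per channel use.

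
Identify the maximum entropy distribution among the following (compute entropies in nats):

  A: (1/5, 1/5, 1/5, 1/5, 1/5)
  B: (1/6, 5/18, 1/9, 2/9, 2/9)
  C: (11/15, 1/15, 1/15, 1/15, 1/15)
A

For a discrete distribution over n outcomes, entropy is maximized by the uniform distribution.

Computing entropies:
H(A) = 1.6094 nats
H(B) = 1.5671 nats
H(C) = 0.9496 nats

The uniform distribution (where all probabilities equal 1/5) achieves the maximum entropy of log_e(5) = 1.6094 nats.

Distribution A has the highest entropy.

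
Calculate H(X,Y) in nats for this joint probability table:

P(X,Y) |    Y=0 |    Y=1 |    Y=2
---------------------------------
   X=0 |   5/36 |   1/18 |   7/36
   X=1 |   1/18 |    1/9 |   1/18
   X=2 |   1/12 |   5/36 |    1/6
2.0983 nats

Joint entropy is H(X,Y) = -Σ_{x,y} p(x,y) log p(x,y).

Summing over all non-zero entries:
H(X,Y) = -[5/36·log_e(5/36) + 1/18·log_e(1/18) + 7/36·log_e(7/36) + 1/18·log_e(1/18) + 1/9·log_e(1/9) + 1/18·log_e(1/18) + 1/12·log_e(1/12) + 5/36·log_e(5/36) + 1/6·log_e(1/6)]
H(X,Y) = 2.0983 nats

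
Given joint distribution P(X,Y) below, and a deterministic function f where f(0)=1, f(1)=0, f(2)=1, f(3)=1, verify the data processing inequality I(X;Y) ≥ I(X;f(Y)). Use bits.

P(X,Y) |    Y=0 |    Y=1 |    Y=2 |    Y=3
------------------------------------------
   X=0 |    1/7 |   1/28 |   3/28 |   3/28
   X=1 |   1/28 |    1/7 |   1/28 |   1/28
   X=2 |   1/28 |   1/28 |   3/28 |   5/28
I(X;Y) = 0.2270, I(X;f(Y)) = 0.1631, inequality holds: 0.2270 ≥ 0.1631

Data Processing Inequality: For any Markov chain X → Y → Z, we have I(X;Y) ≥ I(X;Z).

Here Z = f(Y) is a deterministic function of Y, forming X → Y → Z.

Original I(X;Y) = 0.2270 bits

After applying f:
P(X,Z) where Z=f(Y):
- P(X,Z=0) = P(X,Y=1)
- P(X,Z=1) = P(X,Y=0) + P(X,Y=2) + P(X,Y=3)

I(X;Z) = I(X;f(Y)) = 0.1631 bits

Verification: 0.2270 ≥ 0.1631 ✓

Information cannot be created by processing; the function f can only lose information about X.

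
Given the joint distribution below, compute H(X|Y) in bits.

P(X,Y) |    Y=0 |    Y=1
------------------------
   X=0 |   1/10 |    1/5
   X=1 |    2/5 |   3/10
0.8464 bits

Using the chain rule: H(X|Y) = H(X,Y) - H(Y)

First, compute H(X,Y) = 1.8464 bits

Marginal P(Y) = (1/2, 1/2)
H(Y) = 1.0000 bits

H(X|Y) = H(X,Y) - H(Y) = 1.8464 - 1.0000 = 0.8464 bits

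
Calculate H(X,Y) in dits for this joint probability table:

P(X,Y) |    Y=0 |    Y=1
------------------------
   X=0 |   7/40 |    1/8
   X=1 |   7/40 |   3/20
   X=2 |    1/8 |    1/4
0.7648 dits

Joint entropy is H(X,Y) = -Σ_{x,y} p(x,y) log p(x,y).

Summing over all non-zero entries:
H(X,Y) = -[7/40·log_10(7/40) + 1/8·log_10(1/8) + 7/40·log_10(7/40) + 3/20·log_10(3/20) + 1/8·log_10(1/8) + 1/4·log_10(1/4)]
H(X,Y) = 0.7648 dits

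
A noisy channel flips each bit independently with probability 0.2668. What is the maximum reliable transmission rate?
0.1632 bits

For a binary symmetric channel (BSC) with error probability p:
Capacity C = 1 - H(p) bits per symbol

where H(p) = -p log₂(p) - (1-p) log₂(1-p) is the binary entropy function.

H(0.2668) = 0.8368 bits
C = 1 - 0.8368 = 0.1632 bits per symbol

This means we can reliably transmit up to 0.1632 bits of information per channel use.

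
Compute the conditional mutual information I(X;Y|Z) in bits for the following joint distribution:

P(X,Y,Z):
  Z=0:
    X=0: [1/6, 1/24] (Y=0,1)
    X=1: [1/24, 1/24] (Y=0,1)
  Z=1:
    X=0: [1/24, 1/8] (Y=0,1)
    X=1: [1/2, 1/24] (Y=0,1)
0.2284 bits

Conditional mutual information: I(X;Y|Z) = H(X|Z) + H(Y|Z) - H(X,Y|Z)

H(Z) = 0.8709
H(X,Z) = 1.6802 → H(X|Z) = 0.8093
H(Y,Z) = 1.6802 → H(Y|Z) = 0.8093
H(X,Y,Z) = 2.2610 → H(X,Y|Z) = 1.3902

I(X;Y|Z) = 0.8093 + 0.8093 - 1.3902 = 0.2284 bits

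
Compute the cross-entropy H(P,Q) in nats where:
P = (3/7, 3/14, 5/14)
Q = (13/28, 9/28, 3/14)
1.1222 nats

Cross-entropy: H(P,Q) = -Σ p(x) log q(x)

Alternatively: H(P,Q) = H(P) + D_KL(P||Q)
H(P) = 1.0609 nats
D_KL(P||Q) = 0.0612 nats

H(P,Q) = 1.0609 + 0.0612 = 1.1222 nats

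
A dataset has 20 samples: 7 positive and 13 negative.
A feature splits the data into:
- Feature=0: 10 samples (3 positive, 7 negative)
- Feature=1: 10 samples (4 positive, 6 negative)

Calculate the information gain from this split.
0.0079 bits

Information Gain = H(Y) - H(Y|Feature)

Before split:
P(positive) = 7/20 = 0.3500
H(Y) = 0.9341 bits

After split:
Feature=0: H = 0.8813 bits (weight = 10/20)
Feature=1: H = 0.9710 bits (weight = 10/20)
H(Y|Feature) = (10/20)×0.8813 + (10/20)×0.9710 = 0.9261 bits

Information Gain = 0.9341 - 0.9261 = 0.0079 bits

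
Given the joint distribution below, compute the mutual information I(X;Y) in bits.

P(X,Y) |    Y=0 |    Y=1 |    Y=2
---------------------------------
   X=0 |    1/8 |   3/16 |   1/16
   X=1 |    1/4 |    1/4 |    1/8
0.0069 bits

Mutual information: I(X;Y) = H(X) + H(Y) - H(X,Y)

Marginals:
P(X) = (3/8, 5/8), H(X) = 0.9544 bits
P(Y) = (3/8, 7/16, 3/16), H(Y) = 1.5052 bits

Joint entropy: H(X,Y) = 2.4528 bits

I(X;Y) = 0.9544 + 1.5052 - 2.4528 = 0.0069 bits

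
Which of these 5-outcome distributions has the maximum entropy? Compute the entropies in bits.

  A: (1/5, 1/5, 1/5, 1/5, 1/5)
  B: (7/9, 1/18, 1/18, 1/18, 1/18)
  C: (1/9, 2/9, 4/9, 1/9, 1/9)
A

For a discrete distribution over n outcomes, entropy is maximized by the uniform distribution.

Computing entropies:
H(A) = 2.3219 bits
H(B) = 1.2086 bits
H(C) = 2.0588 bits

The uniform distribution (where all probabilities equal 1/5) achieves the maximum entropy of log_2(5) = 2.3219 bits.

Distribution A has the highest entropy.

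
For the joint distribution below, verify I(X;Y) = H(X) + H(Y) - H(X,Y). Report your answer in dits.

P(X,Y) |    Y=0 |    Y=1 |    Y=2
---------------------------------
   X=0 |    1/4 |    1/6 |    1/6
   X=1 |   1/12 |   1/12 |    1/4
I(X;Y) = 0.0227 dits

Mutual information has multiple equivalent forms:
- I(X;Y) = H(X) - H(X|Y)
- I(X;Y) = H(Y) - H(Y|X)
- I(X;Y) = H(X) + H(Y) - H(X,Y)

Computing all quantities:
H(X) = 0.2950, H(Y) = 0.4680, H(X,Y) = 0.7403
H(X|Y) = 0.2723, H(Y|X) = 0.4453

Verification:
H(X) - H(X|Y) = 0.2950 - 0.2723 = 0.0227
H(Y) - H(Y|X) = 0.4680 - 0.4453 = 0.0227
H(X) + H(Y) - H(X,Y) = 0.2950 + 0.4680 - 0.7403 = 0.0227

All forms give I(X;Y) = 0.0227 dits. ✓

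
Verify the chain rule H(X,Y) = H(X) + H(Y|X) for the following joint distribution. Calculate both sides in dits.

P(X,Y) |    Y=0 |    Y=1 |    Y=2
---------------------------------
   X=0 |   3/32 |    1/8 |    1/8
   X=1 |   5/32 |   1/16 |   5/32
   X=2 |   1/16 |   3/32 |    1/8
H(X,Y) = 0.9339, H(X) = 0.4741, H(Y|X) = 0.4598 (all in dits)

Chain rule: H(X,Y) = H(X) + H(Y|X)

Left side — joint entropy directly:
H(X,Y) = -Σ p(x,y) log p(x,y) = 0.9339 dits

Right side — compute H(Y|X) from the conditional distributions:
P(X) = (11/32, 3/8, 9/32), so H(X) = 0.4741 dits
H(Y|X) = Σ_x P(X=x) · H(Y|X=x):
  P(Y|X=0) = (3/11, 4/11, 4/11), H(Y|X=0) = 0.4734, weight P(X=0) = 11/32
  P(Y|X=1) = (5/12, 1/6, 5/12), H(Y|X=1) = 0.4465, weight P(X=1) = 3/8
  P(Y|X=2) = (2/9, 1/3, 4/9), H(Y|X=2) = 0.4607, weight P(X=2) = 9/32
H(Y|X) = 0.4598 dits

H(X) + H(Y|X) = 0.4741 + 0.4598 = 0.9339 dits

Both sides equal 0.9339 dits. ✓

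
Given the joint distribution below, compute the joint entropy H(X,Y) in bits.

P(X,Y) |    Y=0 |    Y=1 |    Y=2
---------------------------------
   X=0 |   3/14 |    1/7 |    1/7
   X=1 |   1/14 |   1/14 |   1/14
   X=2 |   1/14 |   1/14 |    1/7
3.0391 bits

Joint entropy is H(X,Y) = -Σ_{x,y} p(x,y) log p(x,y).

Summing over all non-zero entries:
H(X,Y) = -[3/14·log_2(3/14) + 1/7·log_2(1/7) + 1/7·log_2(1/7) + 1/14·log_2(1/14) + 1/14·log_2(1/14) + 1/14·log_2(1/14) + 1/14·log_2(1/14) + 1/14·log_2(1/14) + 1/7·log_2(1/7)]
H(X,Y) = 3.0391 bits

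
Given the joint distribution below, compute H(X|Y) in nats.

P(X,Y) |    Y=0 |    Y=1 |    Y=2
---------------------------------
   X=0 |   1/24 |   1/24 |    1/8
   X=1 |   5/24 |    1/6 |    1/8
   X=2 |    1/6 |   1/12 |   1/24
0.9647 nats

Using the chain rule: H(X|Y) = H(X,Y) - H(Y)

First, compute H(X,Y) = 2.0482 nats

Marginal P(Y) = (5/12, 7/24, 7/24)
H(Y) = 1.0835 nats

H(X|Y) = H(X,Y) - H(Y) = 2.0482 - 1.0835 = 0.9647 nats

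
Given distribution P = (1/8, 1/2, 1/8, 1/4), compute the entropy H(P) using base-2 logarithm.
1.7500 bits

Shannon entropy is H(X) = -Σ p(x) log p(x).

For P = (1/8, 1/2, 1/8, 1/4):
H = -1/8 × log_2(1/8) -1/2 × log_2(1/2) -1/8 × log_2(1/8) -1/4 × log_2(1/4)
H = 1.7500 bits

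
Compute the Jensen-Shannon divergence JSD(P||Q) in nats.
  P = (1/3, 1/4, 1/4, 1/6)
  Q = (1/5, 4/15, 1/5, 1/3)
0.0241 nats

Jensen-Shannon divergence is:
JSD(P||Q) = 0.5 × D_KL(P||M) + 0.5 × D_KL(Q||M)
where M = 0.5 × (P + Q) is the mixture distribution.

M = 0.5 × (1/3, 1/4, 1/4, 1/6) + 0.5 × (1/5, 4/15, 1/5, 1/3) = (4/15, 0.258333, 9/40, 1/4)

D_KL(P||M) = 0.0249 nats
D_KL(Q||M) = 0.0233 nats

JSD(P||Q) = 0.5 × 0.0249 + 0.5 × 0.0233 = 0.0241 nats

Unlike KL divergence, JSD is symmetric and bounded: 0 ≤ JSD ≤ log(2).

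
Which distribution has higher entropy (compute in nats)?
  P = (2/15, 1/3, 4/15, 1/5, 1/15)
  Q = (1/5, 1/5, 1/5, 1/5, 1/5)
Q

Computing entropies in nats:
H(P) = 1.4898
H(Q) = 1.6094

Distribution Q has higher entropy.

Intuition: The distribution closer to uniform (more spread out) has higher entropy.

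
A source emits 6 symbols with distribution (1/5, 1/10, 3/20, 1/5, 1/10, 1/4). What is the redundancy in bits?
0.0813 bits

Redundancy measures how far a source is from maximum entropy:
R = H_max - H(X)

Maximum entropy for 6 symbols: H_max = log_2(6) = 2.5850 bits
Actual entropy: H(X) = 2.5037 bits
Redundancy: R = 2.5850 - 2.5037 = 0.0813 bits

This redundancy represents potential for compression: the source could be compressed by 0.0813 bits per symbol.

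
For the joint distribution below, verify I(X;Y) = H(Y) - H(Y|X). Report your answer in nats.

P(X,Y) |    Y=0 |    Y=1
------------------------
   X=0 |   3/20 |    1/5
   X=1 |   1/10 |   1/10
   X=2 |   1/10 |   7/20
I(X;Y) = 0.0314 nats

Mutual information has multiple equivalent forms:
- I(X;Y) = H(X) - H(X|Y)
- I(X;Y) = H(Y) - H(Y|X)
- I(X;Y) = H(X) + H(Y) - H(X,Y)

Computing all quantities:
H(X) = 1.0487, H(Y) = 0.6474, H(X,Y) = 1.6647
H(X|Y) = 1.0172, H(Y|X) = 0.6160

Verification:
H(X) - H(X|Y) = 1.0487 - 1.0172 = 0.0314
H(Y) - H(Y|X) = 0.6474 - 0.6160 = 0.0314
H(X) + H(Y) - H(X,Y) = 1.0487 + 0.6474 - 1.6647 = 0.0314

All forms give I(X;Y) = 0.0314 nats. ✓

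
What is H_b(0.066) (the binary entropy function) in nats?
0.2432 nats

The binary entropy function is:
H(p) = -p log(p) - (1-p) log(1-p)

H(0.066) = -0.066 × log_e(0.066) - 0.934 × log_e(0.934)
H(0.066) = 0.2432 nats

Note: Binary entropy is maximized at p=0.5 (H=1 bit) and minimized at p=0 or p=1 (H=0).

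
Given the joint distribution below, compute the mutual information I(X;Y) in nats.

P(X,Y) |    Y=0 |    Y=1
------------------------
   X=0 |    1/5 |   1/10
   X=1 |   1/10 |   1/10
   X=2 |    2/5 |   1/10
0.0311 nats

Mutual information: I(X;Y) = H(X) + H(Y) - H(X,Y)

Marginals:
P(X) = (3/10, 1/5, 1/2), H(X) = 1.0297 nats
P(Y) = (7/10, 3/10), H(Y) = 0.6109 nats

Joint entropy: H(X,Y) = 1.6094 nats

I(X;Y) = 1.0297 + 0.6109 - 1.6094 = 0.0311 nats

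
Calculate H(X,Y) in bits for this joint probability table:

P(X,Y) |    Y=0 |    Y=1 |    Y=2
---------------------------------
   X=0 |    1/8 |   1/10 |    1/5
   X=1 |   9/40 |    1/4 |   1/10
2.4880 bits

Joint entropy is H(X,Y) = -Σ_{x,y} p(x,y) log p(x,y).

Summing over all non-zero entries:
H(X,Y) = -[1/8·log_2(1/8) + 1/10·log_2(1/10) + 1/5·log_2(1/5) + 9/40·log_2(9/40) + 1/4·log_2(1/4) + 1/10·log_2(1/10)]
H(X,Y) = 2.4880 bits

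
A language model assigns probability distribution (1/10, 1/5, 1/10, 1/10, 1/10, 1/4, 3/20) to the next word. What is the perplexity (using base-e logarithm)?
6.5147

Perplexity is e^H (or exp(H) for natural log).

First, H = -Σ p log p = 1.8741 nats
Perplexity = e^1.8741 = 6.5147

Interpretation: The model's uncertainty is equivalent to choosing uniformly among 6.5 options.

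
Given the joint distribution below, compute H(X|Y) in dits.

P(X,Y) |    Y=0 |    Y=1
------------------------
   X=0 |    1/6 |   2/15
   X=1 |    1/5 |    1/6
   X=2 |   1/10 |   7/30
0.4633 dits

Using the chain rule: H(X|Y) = H(X,Y) - H(Y)

First, compute H(X,Y) = 0.7633 dits

Marginal P(Y) = (7/15, 8/15)
H(Y) = 0.3001 dits

H(X|Y) = H(X,Y) - H(Y) = 0.7633 - 0.3001 = 0.4633 dits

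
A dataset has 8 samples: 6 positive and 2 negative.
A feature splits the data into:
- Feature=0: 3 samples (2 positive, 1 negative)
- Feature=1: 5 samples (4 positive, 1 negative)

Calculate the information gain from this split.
0.0157 bits

Information Gain = H(Y) - H(Y|Feature)

Before split:
P(positive) = 6/8 = 0.7500
H(Y) = 0.8113 bits

After split:
Feature=0: H = 0.9183 bits (weight = 3/8)
Feature=1: H = 0.7219 bits (weight = 5/8)
H(Y|Feature) = (3/8)×0.9183 + (5/8)×0.7219 = 0.7956 bits

Information Gain = 0.8113 - 0.7956 = 0.0157 bits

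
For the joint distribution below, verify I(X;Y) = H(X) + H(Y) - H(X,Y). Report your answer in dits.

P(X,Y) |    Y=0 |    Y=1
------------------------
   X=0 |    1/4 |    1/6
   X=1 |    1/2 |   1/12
I(X;Y) = 0.0185 dits

Mutual information has multiple equivalent forms:
- I(X;Y) = H(X) - H(X|Y)
- I(X;Y) = H(Y) - H(Y|X)
- I(X;Y) = H(X) + H(Y) - H(X,Y)

Computing all quantities:
H(X) = 0.2950, H(Y) = 0.2442, H(X,Y) = 0.5207
H(X|Y) = 0.2764, H(Y|X) = 0.2257

Verification:
H(X) - H(X|Y) = 0.2950 - 0.2764 = 0.0185
H(Y) - H(Y|X) = 0.2442 - 0.2257 = 0.0185
H(X) + H(Y) - H(X,Y) = 0.2950 + 0.2442 - 0.5207 = 0.0185

All forms give I(X;Y) = 0.0185 dits. ✓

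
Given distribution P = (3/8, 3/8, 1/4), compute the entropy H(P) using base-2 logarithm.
1.5613 bits

Shannon entropy is H(X) = -Σ p(x) log p(x).

For P = (3/8, 3/8, 1/4):
H = -3/8 × log_2(3/8) -3/8 × log_2(3/8) -1/4 × log_2(1/4)
H = 1.5613 bits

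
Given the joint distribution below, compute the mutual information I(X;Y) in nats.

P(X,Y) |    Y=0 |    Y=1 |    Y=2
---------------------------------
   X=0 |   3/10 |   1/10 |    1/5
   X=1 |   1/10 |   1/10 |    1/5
0.0322 nats

Mutual information: I(X;Y) = H(X) + H(Y) - H(X,Y)

Marginals:
P(X) = (3/5, 2/5), H(X) = 0.6730 nats
P(Y) = (2/5, 1/5, 2/5), H(Y) = 1.0549 nats

Joint entropy: H(X,Y) = 1.6957 nats

I(X;Y) = 0.6730 + 1.0549 - 1.6957 = 0.0322 nats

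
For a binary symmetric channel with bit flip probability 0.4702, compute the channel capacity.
0.0026 bits

For a binary symmetric channel (BSC) with error probability p:
Capacity C = 1 - H(p) bits per symbol

where H(p) = -p log₂(p) - (1-p) log₂(1-p) is the binary entropy function.

H(0.4702) = 0.9974 bits
C = 1 - 0.9974 = 0.0026 bits per symbol

This means we can reliably transmit up to 0.0026 bits of information per channel use.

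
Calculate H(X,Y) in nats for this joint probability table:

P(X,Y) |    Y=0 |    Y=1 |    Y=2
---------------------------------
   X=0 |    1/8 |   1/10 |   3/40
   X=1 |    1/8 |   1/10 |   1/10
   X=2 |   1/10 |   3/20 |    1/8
2.1797 nats

Joint entropy is H(X,Y) = -Σ_{x,y} p(x,y) log p(x,y).

Summing over all non-zero entries:
H(X,Y) = -[1/8·log_e(1/8) + 1/10·log_e(1/10) + 3/40·log_e(3/40) + 1/8·log_e(1/8) + 1/10·log_e(1/10) + 1/10·log_e(1/10) + 1/10·log_e(1/10) + 3/20·log_e(3/20) + 1/8·log_e(1/8)]
H(X,Y) = 2.1797 nats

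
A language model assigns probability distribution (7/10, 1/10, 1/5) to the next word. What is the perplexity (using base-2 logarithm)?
2.2296

Perplexity is 2^H (or exp(H) for natural log).

First, H = -Σ p log p = 1.1568 bits
Perplexity = 2^1.1568 = 2.2296

Interpretation: The model's uncertainty is equivalent to choosing uniformly among 2.2 options.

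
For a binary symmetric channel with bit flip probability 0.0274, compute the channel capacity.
0.8188 bits

For a binary symmetric channel (BSC) with error probability p:
Capacity C = 1 - H(p) bits per symbol

where H(p) = -p log₂(p) - (1-p) log₂(1-p) is the binary entropy function.

H(0.0274) = 0.1812 bits
C = 1 - 0.1812 = 0.8188 bits per symbol

This means we can reliably transmit up to 0.8188 bits of information per channel use.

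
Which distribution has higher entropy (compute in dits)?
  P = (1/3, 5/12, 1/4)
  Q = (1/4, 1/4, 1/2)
P

Computing entropies in dits:
H(P) = 0.4680
H(Q) = 0.4515

Distribution P has higher entropy.

Intuition: The distribution closer to uniform (more spread out) has higher entropy.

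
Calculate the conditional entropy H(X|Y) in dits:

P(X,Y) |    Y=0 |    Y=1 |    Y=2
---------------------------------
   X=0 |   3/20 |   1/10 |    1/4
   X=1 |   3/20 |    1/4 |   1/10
0.2722 dits

Using the chain rule: H(X|Y) = H(X,Y) - H(Y)

First, compute H(X,Y) = 0.7482 dits

Marginal P(Y) = (3/10, 7/20, 7/20)
H(Y) = 0.4760 dits

H(X|Y) = H(X,Y) - H(Y) = 0.7482 - 0.4760 = 0.2722 dits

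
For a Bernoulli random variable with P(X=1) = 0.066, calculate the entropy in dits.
0.1056 dits

The binary entropy function is:
H(p) = -p log(p) - (1-p) log(1-p)

H(0.066) = -0.066 × log_10(0.066) - 0.934 × log_10(0.934)
H(0.066) = 0.1056 dits

Note: Binary entropy is maximized at p=0.5 (H=1 bit) and minimized at p=0 or p=1 (H=0).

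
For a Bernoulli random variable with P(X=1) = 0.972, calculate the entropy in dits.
0.0555 dits

The binary entropy function is:
H(p) = -p log(p) - (1-p) log(1-p)

H(0.972) = -0.972 × log_10(0.972) - 0.028 × log_10(0.028)
H(0.972) = 0.0555 dits

Note: Binary entropy is maximized at p=0.5 (H=1 bit) and minimized at p=0 or p=1 (H=0).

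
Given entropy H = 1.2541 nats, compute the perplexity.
3.5047

Perplexity is e^H (or exp(H) for natural log).

H = 1.2541 nats
Perplexity = e^1.2541 = 3.5047

Interpretation: The model's uncertainty is equivalent to choosing uniformly among 3.5 options.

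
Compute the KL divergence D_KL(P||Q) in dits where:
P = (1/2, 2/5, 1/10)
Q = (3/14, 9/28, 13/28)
0.1553 dits

KL divergence: D_KL(P||Q) = Σ p(x) log(p(x)/q(x))

Computing term by term:
  x=0: 1/2 × log_10[(1/2)/(3/14)] = 1/2 × 0.3680 = 0.1840
  x=1: 2/5 × log_10[(2/5)/(9/28)] = 2/5 × 0.0950 = 0.0380
  x=2: 1/10 × log_10[(1/10)/(13/28)] = 1/10 × -0.6668 = -0.0667

D_KL(P||Q) = 0.1553 dits

Note: KL divergence is always non-negative and equals 0 iff P = Q.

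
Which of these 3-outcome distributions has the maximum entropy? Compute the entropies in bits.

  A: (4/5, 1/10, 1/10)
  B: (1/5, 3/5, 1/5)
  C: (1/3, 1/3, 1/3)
C

For a discrete distribution over n outcomes, entropy is maximized by the uniform distribution.

Computing entropies:
H(A) = 0.9219 bits
H(B) = 1.3710 bits
H(C) = 1.5850 bits

The uniform distribution (where all probabilities equal 1/3) achieves the maximum entropy of log_2(3) = 1.5850 bits.

Distribution C has the highest entropy.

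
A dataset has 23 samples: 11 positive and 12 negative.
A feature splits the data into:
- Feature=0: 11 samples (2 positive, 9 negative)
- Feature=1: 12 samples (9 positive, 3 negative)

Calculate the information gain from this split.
0.2482 bits

Information Gain = H(Y) - H(Y|Feature)

Before split:
P(positive) = 11/23 = 0.4783
H(Y) = 0.9986 bits

After split:
Feature=0: H = 0.6840 bits (weight = 11/23)
Feature=1: H = 0.8113 bits (weight = 12/23)
H(Y|Feature) = (11/23)×0.6840 + (12/23)×0.8113 = 0.7504 bits

Information Gain = 0.9986 - 0.7504 = 0.2482 bits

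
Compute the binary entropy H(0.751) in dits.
0.2437 dits

The binary entropy function is:
H(p) = -p log(p) - (1-p) log(1-p)

H(0.751) = -0.751 × log_10(0.751) - 0.249 × log_10(0.249)
H(0.751) = 0.2437 dits

Note: Binary entropy is maximized at p=0.5 (H=1 bit) and minimized at p=0 or p=1 (H=0).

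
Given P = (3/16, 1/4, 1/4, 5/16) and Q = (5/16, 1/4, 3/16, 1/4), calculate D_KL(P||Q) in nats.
0.0459 nats

KL divergence: D_KL(P||Q) = Σ p(x) log(p(x)/q(x))

Computing term by term:
  x=0: 3/16 × log_e[(3/16)/(5/16)] = 3/16 × -0.5108 = -0.0958
  x=1: 1/4 × log_e[(1/4)/(1/4)] = 1/4 × 0.0000 = 0.0000
  x=2: 1/4 × log_e[(1/4)/(3/16)] = 1/4 × 0.2877 = 0.0719
  x=3: 5/16 × log_e[(5/16)/(1/4)] = 5/16 × 0.2231 = 0.0697

D_KL(P||Q) = 0.0459 nats

Note: KL divergence is always non-negative and equals 0 iff P = Q.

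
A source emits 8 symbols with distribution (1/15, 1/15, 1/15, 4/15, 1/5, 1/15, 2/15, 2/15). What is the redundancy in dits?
0.0632 dits

Redundancy measures how far a source is from maximum entropy:
R = H_max - H(X)

Maximum entropy for 8 symbols: H_max = log_10(8) = 0.9031 dits
Actual entropy: H(X) = 0.8398 dits
Redundancy: R = 0.9031 - 0.8398 = 0.0632 dits

This redundancy represents potential for compression: the source could be compressed by 0.0632 dits per symbol.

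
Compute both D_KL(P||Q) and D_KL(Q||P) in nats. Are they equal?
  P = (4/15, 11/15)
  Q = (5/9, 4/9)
D_KL(P||Q) = 0.1715, D_KL(Q||P) = 0.1852

KL divergence is not symmetric: D_KL(P||Q) ≠ D_KL(Q||P) in general.

D_KL(P||Q) = 0.1715 nats
D_KL(Q||P) = 0.1852 nats

No, they are not equal!

This asymmetry is why KL divergence is not a true distance metric.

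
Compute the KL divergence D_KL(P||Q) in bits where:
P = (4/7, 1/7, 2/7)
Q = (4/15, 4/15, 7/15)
0.2974 bits

KL divergence: D_KL(P||Q) = Σ p(x) log(p(x)/q(x))

Computing term by term:
  x=0: 4/7 × log_2[(4/7)/(4/15)] = 4/7 × 1.0995 = 0.6283
  x=1: 1/7 × log_2[(1/7)/(4/15)] = 1/7 × -0.9005 = -0.1286
  x=2: 2/7 × log_2[(2/7)/(7/15)] = 2/7 × -0.7078 = -0.2022

D_KL(P||Q) = 0.2974 bits

Note: KL divergence is always non-negative and equals 0 iff P = Q.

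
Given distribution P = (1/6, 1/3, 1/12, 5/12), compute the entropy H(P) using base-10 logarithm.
0.5371 dits

Shannon entropy is H(X) = -Σ p(x) log p(x).

For P = (1/6, 1/3, 1/12, 5/12):
H = -1/6 × log_10(1/6) -1/3 × log_10(1/3) -1/12 × log_10(1/12) -5/12 × log_10(5/12)
H = 0.5371 dits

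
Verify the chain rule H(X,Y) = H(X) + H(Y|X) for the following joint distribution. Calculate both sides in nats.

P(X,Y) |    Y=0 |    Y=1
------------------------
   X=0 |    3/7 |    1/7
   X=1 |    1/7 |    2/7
H(X,Y) = 1.2770, H(X) = 0.6829, H(Y|X) = 0.5941 (all in nats)

Chain rule: H(X,Y) = H(X) + H(Y|X)

Left side — joint entropy directly:
H(X,Y) = -Σ p(x,y) log p(x,y) = 1.2770 nats

Right side — compute H(Y|X) from the conditional distributions:
P(X) = (4/7, 3/7), so H(X) = 0.6829 nats
H(Y|X) = Σ_x P(X=x) · H(Y|X=x):
  P(Y|X=0) = (3/4, 1/4), H(Y|X=0) = 0.5623, weight P(X=0) = 4/7
  P(Y|X=1) = (1/3, 2/3), H(Y|X=1) = 0.6365, weight P(X=1) = 3/7
H(Y|X) = 0.5941 nats

H(X) + H(Y|X) = 0.6829 + 0.5941 = 1.2770 nats

Both sides equal 1.2770 nats. ✓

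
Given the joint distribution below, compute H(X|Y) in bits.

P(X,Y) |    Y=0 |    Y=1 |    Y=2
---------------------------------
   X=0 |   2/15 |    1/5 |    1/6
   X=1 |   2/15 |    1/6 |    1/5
0.9956 bits

Using the chain rule: H(X|Y) = H(X,Y) - H(Y)

First, compute H(X,Y) = 2.5656 bits

Marginal P(Y) = (4/15, 11/30, 11/30)
H(Y) = 1.5700 bits

H(X|Y) = H(X,Y) - H(Y) = 2.5656 - 1.5700 = 0.9956 bits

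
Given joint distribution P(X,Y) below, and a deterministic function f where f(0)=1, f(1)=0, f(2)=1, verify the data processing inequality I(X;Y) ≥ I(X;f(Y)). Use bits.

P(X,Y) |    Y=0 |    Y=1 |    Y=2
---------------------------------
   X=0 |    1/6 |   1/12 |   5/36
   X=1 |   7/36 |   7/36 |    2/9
I(X;Y) = 0.0126, I(X;f(Y)) = 0.0094, inequality holds: 0.0126 ≥ 0.0094

Data Processing Inequality: For any Markov chain X → Y → Z, we have I(X;Y) ≥ I(X;Z).

Here Z = f(Y) is a deterministic function of Y, forming X → Y → Z.

Original I(X;Y) = 0.0126 bits

After applying f:
P(X,Z) where Z=f(Y):
- P(X,Z=0) = P(X,Y=1)
- P(X,Z=1) = P(X,Y=0) + P(X,Y=2)

I(X;Z) = I(X;f(Y)) = 0.0094 bits

Verification: 0.0126 ≥ 0.0094 ✓

Information cannot be created by processing; the function f can only lose information about X.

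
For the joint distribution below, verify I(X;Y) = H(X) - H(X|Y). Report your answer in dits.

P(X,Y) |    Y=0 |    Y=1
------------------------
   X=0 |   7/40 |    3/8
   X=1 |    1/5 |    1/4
I(X;Y) = 0.0037 dits

Mutual information has multiple equivalent forms:
- I(X;Y) = H(X) - H(X|Y)
- I(X;Y) = H(Y) - H(Y|X)
- I(X;Y) = H(X) + H(Y) - H(X,Y)

Computing all quantities:
H(X) = 0.2989, H(Y) = 0.2873, H(X,Y) = 0.5825
H(X|Y) = 0.2952, H(Y|X) = 0.2837

Verification:
H(X) - H(X|Y) = 0.2989 - 0.2952 = 0.0037
H(Y) - H(Y|X) = 0.2873 - 0.2837 = 0.0037
H(X) + H(Y) - H(X,Y) = 0.2989 + 0.2873 - 0.5825 = 0.0037

All forms give I(X;Y) = 0.0037 dits. ✓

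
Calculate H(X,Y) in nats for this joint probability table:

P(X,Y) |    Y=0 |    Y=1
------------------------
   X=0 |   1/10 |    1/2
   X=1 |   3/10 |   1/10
1.1683 nats

Joint entropy is H(X,Y) = -Σ_{x,y} p(x,y) log p(x,y).

Summing over all non-zero entries:
H(X,Y) = -[1/10·log_e(1/10) + 1/2·log_e(1/2) + 3/10·log_e(3/10) + 1/10·log_e(1/10)]
H(X,Y) = 1.1683 nats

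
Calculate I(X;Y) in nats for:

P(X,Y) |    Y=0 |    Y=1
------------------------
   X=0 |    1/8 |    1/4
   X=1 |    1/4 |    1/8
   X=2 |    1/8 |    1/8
0.0425 nats

Mutual information: I(X;Y) = H(X) + H(Y) - H(X,Y)

Marginals:
P(X) = (3/8, 3/8, 1/4), H(X) = 1.0822 nats
P(Y) = (1/2, 1/2), H(Y) = 0.6931 nats

Joint entropy: H(X,Y) = 1.7329 nats

I(X;Y) = 1.0822 + 0.6931 - 1.7329 = 0.0425 nats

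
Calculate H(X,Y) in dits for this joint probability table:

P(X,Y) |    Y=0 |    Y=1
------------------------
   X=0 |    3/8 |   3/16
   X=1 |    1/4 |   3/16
0.5829 dits

Joint entropy is H(X,Y) = -Σ_{x,y} p(x,y) log p(x,y).

Summing over all non-zero entries:
H(X,Y) = -[3/8·log_10(3/8) + 3/16·log_10(3/16) + 1/4·log_10(1/4) + 3/16·log_10(3/16)]
H(X,Y) = 0.5829 dits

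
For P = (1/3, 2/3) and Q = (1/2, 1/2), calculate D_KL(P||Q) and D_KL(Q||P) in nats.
D_KL(P||Q) = 0.0566, D_KL(Q||P) = 0.0589

KL divergence is not symmetric: D_KL(P||Q) ≠ D_KL(Q||P) in general.

D_KL(P||Q) = 0.0566 nats
D_KL(Q||P) = 0.0589 nats

No, they are not equal!

This asymmetry is why KL divergence is not a true distance metric.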